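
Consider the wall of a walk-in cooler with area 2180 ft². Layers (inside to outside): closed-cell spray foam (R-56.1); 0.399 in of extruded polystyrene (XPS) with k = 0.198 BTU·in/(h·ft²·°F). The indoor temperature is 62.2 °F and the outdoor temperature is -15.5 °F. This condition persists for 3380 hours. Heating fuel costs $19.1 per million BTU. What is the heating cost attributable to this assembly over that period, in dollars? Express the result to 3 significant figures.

188 dollars

0.399/0.198 = 2.015
R_total = 56.1 + 2.015 = 58.12 ft²·°F·h/BTU
Q = 2180 × (62.2 − (-15.5)) / 58.12 = 2915 BTU/h
E = 2915 × 3380 = 9852000 BTU
Cost = 9852000/10⁶ × 19.1 = $188.2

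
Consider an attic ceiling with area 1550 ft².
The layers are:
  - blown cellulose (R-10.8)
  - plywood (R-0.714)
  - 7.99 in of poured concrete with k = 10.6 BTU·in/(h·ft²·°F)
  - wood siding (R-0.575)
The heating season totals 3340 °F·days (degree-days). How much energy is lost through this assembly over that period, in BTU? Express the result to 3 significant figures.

9670000 BTU

7.99/10.6 = 0.7538
R_total = 10.8 + 0.714 + 0.7538 + 0.575 = 12.84 ft²·°F·h/BTU
E = A × HDD × 24 / R = 1550 × 3340 × 24 / 12.84 = 9675000 BTU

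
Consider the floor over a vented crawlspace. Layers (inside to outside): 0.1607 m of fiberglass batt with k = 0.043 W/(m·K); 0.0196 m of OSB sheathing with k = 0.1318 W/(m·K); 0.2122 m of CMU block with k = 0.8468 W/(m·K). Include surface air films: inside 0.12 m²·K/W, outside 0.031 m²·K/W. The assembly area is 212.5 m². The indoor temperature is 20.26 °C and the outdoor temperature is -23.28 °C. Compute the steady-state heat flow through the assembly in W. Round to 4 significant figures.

0.1607/0.043 = 3.7372
0.0196/0.1318 = 0.14871
0.2122/0.8468 = 0.25059
R_total = 0.12 + 3.7372 + 0.14871 + 0.25059 + 0.031 = 4.2875 m²·K/W
Q = A·ΔT/R = 212.5 × (20.26 − (-23.28)) / 4.2875 = 2158 W

2158 W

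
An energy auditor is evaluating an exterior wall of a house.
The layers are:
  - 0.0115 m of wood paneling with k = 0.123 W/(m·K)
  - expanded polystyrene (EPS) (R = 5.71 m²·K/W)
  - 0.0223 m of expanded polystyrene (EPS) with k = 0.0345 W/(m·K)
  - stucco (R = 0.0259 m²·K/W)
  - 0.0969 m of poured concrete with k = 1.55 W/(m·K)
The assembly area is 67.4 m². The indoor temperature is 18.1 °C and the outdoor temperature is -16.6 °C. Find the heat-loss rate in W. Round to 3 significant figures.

0.0115/0.123 = 0.0935
0.0223/0.0345 = 0.6464
0.0969/1.55 = 0.06252
R_total = 0.0935 + 5.71 + 0.6464 + 0.0259 + 0.06252 = 6.538 m²·K/W
Q = A·ΔT/R = 67.4 × (18.1 − (-16.6)) / 6.538 = 357.7 W

358 W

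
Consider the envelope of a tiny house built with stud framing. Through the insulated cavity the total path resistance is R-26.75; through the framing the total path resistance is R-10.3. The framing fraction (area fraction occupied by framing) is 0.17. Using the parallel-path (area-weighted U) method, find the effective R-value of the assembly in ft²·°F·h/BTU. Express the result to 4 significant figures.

21.04 ft²·°F·h/BTU

U_eff = 0.83/26.75 + 0.17/10.3 = 0.031028 + 0.016505 = 0.047533
R_eff = 1/U_eff = 21.038 ft²·°F·h/BTU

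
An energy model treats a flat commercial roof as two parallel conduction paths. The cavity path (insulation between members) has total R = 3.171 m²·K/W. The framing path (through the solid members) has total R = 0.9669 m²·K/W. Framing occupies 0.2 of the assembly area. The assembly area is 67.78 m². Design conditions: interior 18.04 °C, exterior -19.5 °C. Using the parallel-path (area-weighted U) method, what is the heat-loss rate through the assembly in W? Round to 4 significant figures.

U_eff = 0.8/3.171 + 0.2/0.9669 = 0.25229 + 0.20685 = 0.45913
R_eff = 1/U_eff = 2.178 m²·K/W
Q = 67.78 × (18.04 − (-19.5)) / 2.178 = 1168.2 W

1168 W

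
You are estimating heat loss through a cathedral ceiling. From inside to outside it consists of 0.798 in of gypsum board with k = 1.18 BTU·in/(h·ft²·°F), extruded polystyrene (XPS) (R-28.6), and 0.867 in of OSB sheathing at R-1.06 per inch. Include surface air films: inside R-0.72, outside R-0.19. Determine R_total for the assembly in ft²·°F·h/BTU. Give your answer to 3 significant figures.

0.798/1.18 = 0.6763
0.867 × 1.06 = 0.919
R_total = 0.72 + 0.6763 + 28.6 + 0.919 + 0.19 = 31.11 ft²·°F·h/BTU

31.1 ft²·°F·h/BTU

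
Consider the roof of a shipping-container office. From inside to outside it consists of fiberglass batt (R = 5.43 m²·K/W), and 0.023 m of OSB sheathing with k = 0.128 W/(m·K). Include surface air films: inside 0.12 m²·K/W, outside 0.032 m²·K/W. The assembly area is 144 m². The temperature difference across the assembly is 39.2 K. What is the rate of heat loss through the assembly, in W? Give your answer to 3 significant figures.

980 W

0.023/0.128 = 0.1797
R_total = 0.12 + 5.43 + 0.1797 + 0.032 = 5.762 m²·K/W
Q = A·ΔT/R = 144 × 39.2 / 5.762 = 979.7 W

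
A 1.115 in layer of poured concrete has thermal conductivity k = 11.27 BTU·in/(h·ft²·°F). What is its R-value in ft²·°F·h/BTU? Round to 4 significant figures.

R = L/k = 1.115/11.27 = 0.098935 ft²·°F·h/BTU

0.09894 ft²·°F·h/BTU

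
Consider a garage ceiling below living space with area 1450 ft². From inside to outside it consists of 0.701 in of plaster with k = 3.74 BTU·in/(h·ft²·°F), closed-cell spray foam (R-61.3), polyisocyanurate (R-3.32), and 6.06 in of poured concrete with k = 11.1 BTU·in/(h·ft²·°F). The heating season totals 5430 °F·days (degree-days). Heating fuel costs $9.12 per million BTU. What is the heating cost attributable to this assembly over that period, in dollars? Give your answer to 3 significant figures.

0.701/3.74 = 0.1874
6.06/11.1 = 0.5459
R_total = 0.1874 + 61.3 + 3.32 + 0.5459 = 65.35 ft²·°F·h/BTU
E = A × HDD × 24 / R = 1450 × 5430 × 24 / 65.35 = 2891000 BTU
Cost = 2891000/10⁶ × 9.12 = $26.37

26.4 dollars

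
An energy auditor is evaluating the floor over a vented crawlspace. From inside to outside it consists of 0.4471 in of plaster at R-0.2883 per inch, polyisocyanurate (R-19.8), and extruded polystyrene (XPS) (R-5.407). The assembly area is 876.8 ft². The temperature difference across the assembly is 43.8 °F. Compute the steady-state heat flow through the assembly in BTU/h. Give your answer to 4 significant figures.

1516 BTU/h

0.4471 × 0.2883 = 0.1289
R_total = 0.1289 + 19.8 + 5.407 = 25.336 ft²·°F·h/BTU
Q = A·ΔT/R = 876.8 × 43.8 / 25.336 = 1515.8 BTU/h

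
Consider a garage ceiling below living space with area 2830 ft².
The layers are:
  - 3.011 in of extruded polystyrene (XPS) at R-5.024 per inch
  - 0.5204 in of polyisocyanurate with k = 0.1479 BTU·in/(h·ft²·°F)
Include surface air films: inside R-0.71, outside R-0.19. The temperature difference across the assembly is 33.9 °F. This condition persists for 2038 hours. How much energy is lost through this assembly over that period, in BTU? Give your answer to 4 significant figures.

3.011 × 5.024 = 15.127
0.5204/0.1479 = 3.5186
R_total = 0.71 + 15.127 + 3.5186 + 0.19 = 19.546 ft²·°F·h/BTU
Q = 2830 × 33.9 / 19.546 = 4908.3 BTU/h
E = 4908.3 × 2038 = 10003000 BTU

10000000 BTU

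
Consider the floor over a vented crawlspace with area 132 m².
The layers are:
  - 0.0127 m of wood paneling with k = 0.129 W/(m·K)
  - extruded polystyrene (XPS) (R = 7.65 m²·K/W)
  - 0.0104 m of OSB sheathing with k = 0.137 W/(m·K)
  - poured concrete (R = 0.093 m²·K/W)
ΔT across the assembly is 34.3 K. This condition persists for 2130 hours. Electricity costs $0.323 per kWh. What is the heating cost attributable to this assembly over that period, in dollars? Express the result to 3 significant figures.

393 dollars

0.0127/0.129 = 0.09845
0.0104/0.137 = 0.07591
R_total = 0.09845 + 7.65 + 0.07591 + 0.093 = 7.917 m²·K/W
Q = 132 × 34.3 / 7.917 = 571.9 W
E = 571.9 W × 2130 h / 1000 = 1218 kWh
Cost = 1218 × 0.323 = $393.4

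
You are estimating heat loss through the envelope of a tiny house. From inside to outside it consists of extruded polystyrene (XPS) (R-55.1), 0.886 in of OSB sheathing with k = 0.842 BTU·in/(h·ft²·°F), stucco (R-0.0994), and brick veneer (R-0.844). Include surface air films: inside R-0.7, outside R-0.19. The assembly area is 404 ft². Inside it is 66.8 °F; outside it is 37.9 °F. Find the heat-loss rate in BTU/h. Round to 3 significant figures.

0.886/0.842 = 1.052
R_total = 0.7 + 55.1 + 1.052 + 0.0994 + 0.844 + 0.19 = 57.99 ft²·°F·h/BTU
Q = A·ΔT/R = 404 × (66.8 − 37.9) / 57.99 = 201.4 BTU/h

201 BTU/h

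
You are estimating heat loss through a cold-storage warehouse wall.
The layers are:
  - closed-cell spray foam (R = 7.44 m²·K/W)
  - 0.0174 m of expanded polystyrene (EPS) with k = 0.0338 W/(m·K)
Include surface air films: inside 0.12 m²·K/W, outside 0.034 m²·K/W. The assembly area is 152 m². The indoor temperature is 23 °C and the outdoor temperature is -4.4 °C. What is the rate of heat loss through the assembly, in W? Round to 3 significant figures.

514 W

0.0174/0.0338 = 0.5148
R_total = 0.12 + 7.44 + 0.5148 + 0.034 = 8.109 m²·K/W
Q = A·ΔT/R = 152 × (23 − (-4.4)) / 8.109 = 513.6 W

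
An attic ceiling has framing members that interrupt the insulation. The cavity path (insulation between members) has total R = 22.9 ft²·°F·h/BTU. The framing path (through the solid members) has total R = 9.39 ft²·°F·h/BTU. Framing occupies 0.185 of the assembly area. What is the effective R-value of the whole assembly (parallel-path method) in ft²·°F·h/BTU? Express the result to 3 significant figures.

18.1 ft²·°F·h/BTU

U_eff = 0.815/22.9 + 0.185/9.39 = 0.03559 + 0.0197 = 0.05529
R_eff = 1/U_eff = 18.09 ft²·°F·h/BTU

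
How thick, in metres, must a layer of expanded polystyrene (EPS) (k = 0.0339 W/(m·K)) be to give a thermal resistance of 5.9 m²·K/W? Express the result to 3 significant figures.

L = R·k = 5.9 × 0.0339 = 0.2 m

0.200 m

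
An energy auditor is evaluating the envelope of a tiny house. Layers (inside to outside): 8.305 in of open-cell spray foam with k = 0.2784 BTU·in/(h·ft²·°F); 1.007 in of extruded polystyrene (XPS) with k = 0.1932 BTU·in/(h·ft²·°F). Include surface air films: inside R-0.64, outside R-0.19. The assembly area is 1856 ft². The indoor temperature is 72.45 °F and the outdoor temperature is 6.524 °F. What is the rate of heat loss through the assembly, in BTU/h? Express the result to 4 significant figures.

8.305/0.2784 = 29.831
1.007/0.1932 = 5.2122
R_total = 0.64 + 29.831 + 5.2122 + 0.19 = 35.873 ft²·°F·h/BTU
Q = A·ΔT/R = 1856 × (72.45 − 6.524) / 35.873 = 3410.8 BTU/h

3411 BTU/h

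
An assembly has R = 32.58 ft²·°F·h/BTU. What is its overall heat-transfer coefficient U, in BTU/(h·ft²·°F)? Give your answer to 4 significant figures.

U = 1/R = 1/32.58 = 0.030694

0.03069 BTU/(h·ft²·°F)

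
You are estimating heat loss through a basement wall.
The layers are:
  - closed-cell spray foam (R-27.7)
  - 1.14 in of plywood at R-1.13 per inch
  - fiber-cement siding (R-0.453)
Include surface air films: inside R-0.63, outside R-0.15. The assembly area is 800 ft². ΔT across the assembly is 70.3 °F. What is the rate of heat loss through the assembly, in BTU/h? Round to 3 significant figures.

1860 BTU/h

1.14 × 1.13 = 1.288
R_total = 0.63 + 27.7 + 1.288 + 0.453 + 0.15 = 30.22 ft²·°F·h/BTU
Q = A·ΔT/R = 800 × 70.3 / 30.22 = 1861 BTU/h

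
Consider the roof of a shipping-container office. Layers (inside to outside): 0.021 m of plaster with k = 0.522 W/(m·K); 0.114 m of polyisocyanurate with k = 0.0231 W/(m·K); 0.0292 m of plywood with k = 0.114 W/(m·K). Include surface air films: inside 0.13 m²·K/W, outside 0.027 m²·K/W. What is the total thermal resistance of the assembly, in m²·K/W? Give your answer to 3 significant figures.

5.39 m²·K/W

0.021/0.522 = 0.04023
0.114/0.0231 = 4.935
0.0292/0.114 = 0.2561
R_total = 0.13 + 0.04023 + 4.935 + 0.2561 + 0.027 = 5.388 m²·K/W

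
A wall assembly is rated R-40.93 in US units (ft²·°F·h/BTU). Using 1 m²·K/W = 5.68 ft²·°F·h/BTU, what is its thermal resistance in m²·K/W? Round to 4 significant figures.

R_SI = 40.93/5.68 = 7.206

7.206 m²·K/W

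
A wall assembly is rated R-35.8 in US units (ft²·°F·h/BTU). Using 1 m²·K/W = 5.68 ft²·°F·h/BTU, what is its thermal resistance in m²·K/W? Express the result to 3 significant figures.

R_SI = 35.8/5.68 = 6.303

6.30 m²·K/W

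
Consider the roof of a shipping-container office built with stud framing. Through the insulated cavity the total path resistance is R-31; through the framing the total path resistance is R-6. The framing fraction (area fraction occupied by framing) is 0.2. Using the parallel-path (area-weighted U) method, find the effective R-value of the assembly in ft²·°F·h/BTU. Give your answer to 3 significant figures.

16.9 ft²·°F·h/BTU

U_eff = 0.8/31 + 0.2/6 = 0.02581 + 0.03333 = 0.05914
R_eff = 1/U_eff = 16.91 ft²·°F·h/BTU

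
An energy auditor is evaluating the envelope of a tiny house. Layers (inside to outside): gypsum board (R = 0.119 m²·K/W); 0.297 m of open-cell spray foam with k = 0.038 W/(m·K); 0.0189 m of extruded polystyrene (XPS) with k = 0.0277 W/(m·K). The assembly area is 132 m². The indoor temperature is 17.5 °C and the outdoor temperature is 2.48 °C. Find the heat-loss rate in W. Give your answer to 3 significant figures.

0.297/0.038 = 7.816
0.0189/0.0277 = 0.6823
R_total = 0.119 + 7.816 + 0.6823 = 8.617 m²·K/W
Q = A·ΔT/R = 132 × (17.5 − 2.48) / 8.617 = 230.1 W

230 W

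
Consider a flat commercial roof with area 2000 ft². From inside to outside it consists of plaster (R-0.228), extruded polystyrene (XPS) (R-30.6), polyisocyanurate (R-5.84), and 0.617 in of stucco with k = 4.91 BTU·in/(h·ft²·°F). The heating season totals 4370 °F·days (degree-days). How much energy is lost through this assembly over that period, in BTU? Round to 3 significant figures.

0.617/4.91 = 0.1257
R_total = 0.228 + 30.6 + 5.84 + 0.1257 = 36.79 ft²·°F·h/BTU
E = A × HDD × 24 / R = 2000 × 4370 × 24 / 36.79 = 5701000 BTU

5700000 BTU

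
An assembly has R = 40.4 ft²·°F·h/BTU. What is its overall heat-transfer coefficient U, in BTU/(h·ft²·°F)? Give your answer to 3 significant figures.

0.0248 BTU/(h·ft²·°F)

U = 1/R = 1/40.4 = 0.02475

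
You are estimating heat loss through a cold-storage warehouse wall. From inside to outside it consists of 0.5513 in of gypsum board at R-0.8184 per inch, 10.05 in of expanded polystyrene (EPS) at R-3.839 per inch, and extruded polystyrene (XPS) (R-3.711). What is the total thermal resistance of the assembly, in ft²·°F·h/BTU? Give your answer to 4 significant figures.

0.5513 × 0.8184 = 0.45118
10.05 × 3.839 = 38.582
R_total = 0.45118 + 38.582 + 3.711 = 42.744 ft²·°F·h/BTU

42.74 ft²·°F·h/BTU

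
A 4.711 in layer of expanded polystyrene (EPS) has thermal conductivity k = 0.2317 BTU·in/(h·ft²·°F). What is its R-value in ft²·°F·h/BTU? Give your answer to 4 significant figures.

R = L/k = 4.711/0.2317 = 20.332 ft²·°F·h/BTU

20.33 ft²·°F·h/BTU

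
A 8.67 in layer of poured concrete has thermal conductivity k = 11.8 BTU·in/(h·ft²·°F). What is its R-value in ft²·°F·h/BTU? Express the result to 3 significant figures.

0.735 ft²·°F·h/BTU

R = L/k = 8.67/11.8 = 0.7347 ft²·°F·h/BTU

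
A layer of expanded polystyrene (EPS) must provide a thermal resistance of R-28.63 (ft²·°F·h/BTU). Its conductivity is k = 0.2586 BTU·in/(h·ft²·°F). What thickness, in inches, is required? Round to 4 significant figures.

7.404 in

L = R × k = 28.63 × 0.2586 = 7.4037 in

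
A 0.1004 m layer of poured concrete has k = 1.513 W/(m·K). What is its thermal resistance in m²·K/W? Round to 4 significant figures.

0.06636 m²·K/W

R = L/k = 0.1004/1.513 = 0.066358 m²·K/W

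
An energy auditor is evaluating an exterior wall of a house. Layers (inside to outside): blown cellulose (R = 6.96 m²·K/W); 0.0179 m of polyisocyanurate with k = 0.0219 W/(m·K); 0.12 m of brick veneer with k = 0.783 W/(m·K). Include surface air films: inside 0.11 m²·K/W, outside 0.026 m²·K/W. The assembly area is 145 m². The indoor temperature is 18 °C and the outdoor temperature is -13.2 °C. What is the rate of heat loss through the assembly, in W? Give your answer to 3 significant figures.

0.0179/0.0219 = 0.8174
0.12/0.783 = 0.1533
R_total = 0.11 + 6.96 + 0.8174 + 0.1533 + 0.026 = 8.067 m²·K/W
Q = A·ΔT/R = 145 × (18 − (-13.2)) / 8.067 = 560.8 W

561 W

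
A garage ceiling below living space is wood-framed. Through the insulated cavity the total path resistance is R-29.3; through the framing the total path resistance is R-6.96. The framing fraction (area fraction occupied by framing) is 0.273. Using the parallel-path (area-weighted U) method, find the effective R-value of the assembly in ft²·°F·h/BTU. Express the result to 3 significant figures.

15.6 ft²·°F·h/BTU

U_eff = 0.727/29.3 + 0.273/6.96 = 0.02481 + 0.03922 = 0.06404
R_eff = 1/U_eff = 15.62 ft²·°F·h/BTU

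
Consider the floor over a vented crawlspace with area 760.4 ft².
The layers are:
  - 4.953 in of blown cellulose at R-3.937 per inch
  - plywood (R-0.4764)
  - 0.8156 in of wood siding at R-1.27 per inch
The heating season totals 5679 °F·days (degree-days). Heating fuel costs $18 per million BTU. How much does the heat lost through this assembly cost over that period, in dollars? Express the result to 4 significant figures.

88.78 dollars

4.953 × 3.937 = 19.5
0.8156 × 1.27 = 1.0358
R_total = 19.5 + 0.4764 + 1.0358 = 21.012 ft²·°F·h/BTU
E = A × HDD × 24 / R = 760.4 × 5679 × 24 / 21.012 = 4932400 BTU
Cost = 4932400/10⁶ × 18 = $88.782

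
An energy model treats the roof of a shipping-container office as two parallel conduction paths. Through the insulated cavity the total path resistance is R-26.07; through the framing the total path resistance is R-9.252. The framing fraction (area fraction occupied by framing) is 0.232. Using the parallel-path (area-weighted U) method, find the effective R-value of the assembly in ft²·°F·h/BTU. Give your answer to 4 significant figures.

18.34 ft²·°F·h/BTU

U_eff = 0.768/26.07 + 0.232/9.252 = 0.029459 + 0.025076 = 0.054535
R_eff = 1/U_eff = 18.337 ft²·°F·h/BTU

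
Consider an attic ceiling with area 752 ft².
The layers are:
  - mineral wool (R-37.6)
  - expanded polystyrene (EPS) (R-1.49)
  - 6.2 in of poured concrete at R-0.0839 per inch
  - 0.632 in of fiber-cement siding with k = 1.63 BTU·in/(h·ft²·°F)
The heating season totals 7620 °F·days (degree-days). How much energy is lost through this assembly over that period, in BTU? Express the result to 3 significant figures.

6.2 × 0.0839 = 0.5202
0.632/1.63 = 0.3877
R_total = 37.6 + 1.49 + 0.5202 + 0.3877 = 40 ft²·°F·h/BTU
E = A × HDD × 24 / R = 752 × 7620 × 24 / 40 = 3438000 BTU

3440000 BTU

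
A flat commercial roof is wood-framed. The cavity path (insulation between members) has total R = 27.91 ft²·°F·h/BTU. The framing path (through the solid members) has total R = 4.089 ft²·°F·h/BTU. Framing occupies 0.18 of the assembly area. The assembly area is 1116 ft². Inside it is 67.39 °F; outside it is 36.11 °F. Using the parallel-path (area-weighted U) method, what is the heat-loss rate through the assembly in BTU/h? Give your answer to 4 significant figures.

2562 BTU/h

U_eff = 0.82/27.91 + 0.18/4.089 = 0.02938 + 0.044021 = 0.073401
R_eff = 1/U_eff = 13.624 ft²·°F·h/BTU
Q = 1116 × (67.39 − 36.11) / 13.624 = 2562.3 BTU/h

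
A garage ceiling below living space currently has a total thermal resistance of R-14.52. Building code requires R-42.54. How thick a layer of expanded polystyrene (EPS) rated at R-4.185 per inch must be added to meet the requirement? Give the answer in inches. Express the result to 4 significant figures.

ΔR = 42.54 − 14.52 = 28.02 ft²·°F·h/BTU
L = ΔR / (R/in) = 28.02/4.185 = 6.6953 in

6.695 in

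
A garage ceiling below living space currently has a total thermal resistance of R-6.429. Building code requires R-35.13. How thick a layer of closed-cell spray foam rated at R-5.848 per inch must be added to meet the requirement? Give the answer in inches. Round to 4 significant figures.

ΔR = 35.13 − 6.429 = 28.701 ft²·°F·h/BTU
L = ΔR / (R/in) = 28.701/5.848 = 4.9078 in

4.908 in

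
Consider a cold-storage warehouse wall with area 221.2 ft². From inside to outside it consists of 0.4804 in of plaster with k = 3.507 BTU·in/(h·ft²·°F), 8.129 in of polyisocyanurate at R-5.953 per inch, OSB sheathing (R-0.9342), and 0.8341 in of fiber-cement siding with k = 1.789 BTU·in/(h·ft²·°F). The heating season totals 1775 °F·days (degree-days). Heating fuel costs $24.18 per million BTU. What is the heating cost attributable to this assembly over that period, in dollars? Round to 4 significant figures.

0.4804/3.507 = 0.13698
8.129 × 5.953 = 48.392
0.8341/1.789 = 0.46624
R_total = 0.13698 + 48.392 + 0.9342 + 0.46624 = 49.929 ft²·°F·h/BTU
E = A × HDD × 24 / R = 221.2 × 1775 × 24 / 49.929 = 188730 BTU
Cost = 188730/10⁶ × 24.18 = $4.5635

4.563 dollars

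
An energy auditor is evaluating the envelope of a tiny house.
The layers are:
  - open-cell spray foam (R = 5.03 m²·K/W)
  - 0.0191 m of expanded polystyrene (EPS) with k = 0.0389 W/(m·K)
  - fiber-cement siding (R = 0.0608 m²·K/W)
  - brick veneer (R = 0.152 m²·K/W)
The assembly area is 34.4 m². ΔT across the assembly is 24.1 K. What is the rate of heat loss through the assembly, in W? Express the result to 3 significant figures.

0.0191/0.0389 = 0.491
R_total = 5.03 + 0.491 + 0.0608 + 0.152 = 5.734 m²·K/W
Q = A·ΔT/R = 34.4 × 24.1 / 5.734 = 144.6 W

145 W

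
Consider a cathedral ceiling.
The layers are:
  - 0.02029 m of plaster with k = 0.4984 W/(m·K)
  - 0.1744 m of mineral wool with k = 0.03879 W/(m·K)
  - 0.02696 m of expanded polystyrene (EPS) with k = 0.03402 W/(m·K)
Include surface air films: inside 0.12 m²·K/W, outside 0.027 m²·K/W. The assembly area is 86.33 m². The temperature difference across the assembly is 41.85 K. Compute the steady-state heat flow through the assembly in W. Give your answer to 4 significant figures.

0.02029/0.4984 = 0.04071
0.1744/0.03879 = 4.496
0.02696/0.03402 = 0.79248
R_total = 0.12 + 0.04071 + 4.496 + 0.79248 + 0.027 = 5.4762 m²·K/W
Q = A·ΔT/R = 86.33 × 41.85 / 5.4762 = 659.75 W

659.7 W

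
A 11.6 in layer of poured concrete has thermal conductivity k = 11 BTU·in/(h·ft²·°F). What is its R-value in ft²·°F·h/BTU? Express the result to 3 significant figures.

1.05 ft²·°F·h/BTU

R = L/k = 11.6/11 = 1.055 ft²·°F·h/BTU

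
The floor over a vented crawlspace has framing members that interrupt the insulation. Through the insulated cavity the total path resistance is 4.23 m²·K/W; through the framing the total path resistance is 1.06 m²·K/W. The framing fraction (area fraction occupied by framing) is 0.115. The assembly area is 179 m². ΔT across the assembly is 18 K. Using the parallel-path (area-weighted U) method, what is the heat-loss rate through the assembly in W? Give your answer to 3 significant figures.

1020 W

U_eff = 0.885/4.23 + 0.115/1.06 = 0.2092 + 0.1085 = 0.3177
R_eff = 1/U_eff = 3.148 m²·K/W
Q = 179 × 18 / 3.148 = 1024 W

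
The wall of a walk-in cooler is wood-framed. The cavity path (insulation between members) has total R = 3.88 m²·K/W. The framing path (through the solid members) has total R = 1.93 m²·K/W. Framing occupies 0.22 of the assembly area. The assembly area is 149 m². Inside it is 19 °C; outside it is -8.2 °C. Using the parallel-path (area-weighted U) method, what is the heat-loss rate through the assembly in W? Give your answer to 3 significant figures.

1280 W

U_eff = 0.78/3.88 + 0.22/1.93 = 0.201 + 0.114 = 0.315
R_eff = 1/U_eff = 3.174 m²·K/W
Q = 149 × (19 − (-8.2)) / 3.174 = 1277 W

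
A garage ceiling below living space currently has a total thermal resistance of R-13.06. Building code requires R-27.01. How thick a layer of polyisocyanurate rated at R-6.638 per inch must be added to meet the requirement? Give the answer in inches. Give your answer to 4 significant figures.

2.102 in

ΔR = 27.01 − 13.06 = 13.95 ft²·°F·h/BTU
L = ΔR / (R/in) = 13.95/6.638 = 2.1015 in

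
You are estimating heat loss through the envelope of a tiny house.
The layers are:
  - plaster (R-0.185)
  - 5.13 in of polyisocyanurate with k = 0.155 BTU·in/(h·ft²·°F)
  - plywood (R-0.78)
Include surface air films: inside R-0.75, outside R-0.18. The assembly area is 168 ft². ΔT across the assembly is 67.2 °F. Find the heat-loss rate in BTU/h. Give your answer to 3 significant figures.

5.13/0.155 = 33.1
R_total = 0.75 + 0.185 + 33.1 + 0.78 + 0.18 = 34.99 ft²·°F·h/BTU
Q = A·ΔT/R = 168 × 67.2 / 34.99 = 322.6 BTU/h

323 BTU/h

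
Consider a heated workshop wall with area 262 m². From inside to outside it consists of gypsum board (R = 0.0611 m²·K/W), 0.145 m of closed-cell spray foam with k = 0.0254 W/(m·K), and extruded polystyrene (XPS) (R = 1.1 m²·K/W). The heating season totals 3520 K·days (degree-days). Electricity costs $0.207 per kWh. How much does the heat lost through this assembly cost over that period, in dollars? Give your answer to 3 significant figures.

0.145/0.0254 = 5.709
R_total = 0.0611 + 5.709 + 1.1 = 6.87 m²·K/W
E = A × HDD × 24 / R / 1000 = 262 × 3520 × 24 / 6.87 / 1000 = 3222 kWh
Cost = 3222 × 0.207 = $666.9

667 dollars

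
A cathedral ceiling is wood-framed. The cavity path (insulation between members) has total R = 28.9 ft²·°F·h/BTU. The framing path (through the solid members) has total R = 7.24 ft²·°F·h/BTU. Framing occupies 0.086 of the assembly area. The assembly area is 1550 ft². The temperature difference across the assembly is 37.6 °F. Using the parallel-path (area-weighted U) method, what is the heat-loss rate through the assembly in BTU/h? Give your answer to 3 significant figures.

U_eff = 0.914/28.9 + 0.086/7.24 = 0.03163 + 0.01188 = 0.0435
R_eff = 1/U_eff = 22.99 ft²·°F·h/BTU
Q = 1550 × 37.6 / 22.99 = 2535 BTU/h

2540 BTU/h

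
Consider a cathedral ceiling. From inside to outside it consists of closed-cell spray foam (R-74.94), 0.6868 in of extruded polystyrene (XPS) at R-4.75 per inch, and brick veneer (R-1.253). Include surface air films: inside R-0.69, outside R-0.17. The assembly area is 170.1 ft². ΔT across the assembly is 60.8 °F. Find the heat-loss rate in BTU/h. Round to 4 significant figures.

128.8 BTU/h

0.6868 × 4.75 = 3.2623
R_total = 0.69 + 74.94 + 3.2623 + 1.253 + 0.17 = 80.315 ft²·°F·h/BTU
Q = A·ΔT/R = 170.1 × 60.8 / 80.315 = 128.77 BTU/h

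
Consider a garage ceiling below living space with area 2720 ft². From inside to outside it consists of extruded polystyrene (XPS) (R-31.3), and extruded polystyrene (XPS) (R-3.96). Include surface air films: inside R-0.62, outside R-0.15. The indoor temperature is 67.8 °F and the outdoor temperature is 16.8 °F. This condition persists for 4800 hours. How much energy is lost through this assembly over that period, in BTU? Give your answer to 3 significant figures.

18500000 BTU

R_total = 0.62 + 31.3 + 3.96 + 0.15 = 36.03 ft²·°F·h/BTU
Q = 2720 × (67.8 − 16.8) / 36.03 = 3850 BTU/h
E = 3850 × 4800 = 18480000 BTU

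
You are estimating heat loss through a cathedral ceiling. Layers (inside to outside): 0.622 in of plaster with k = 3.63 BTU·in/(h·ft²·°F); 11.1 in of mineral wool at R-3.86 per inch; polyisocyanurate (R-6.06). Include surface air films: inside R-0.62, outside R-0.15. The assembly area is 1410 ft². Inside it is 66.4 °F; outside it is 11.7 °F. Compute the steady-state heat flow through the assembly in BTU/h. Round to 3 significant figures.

0.622/3.63 = 0.1713
11.1 × 3.86 = 42.85
R_total = 0.62 + 0.1713 + 42.85 + 6.06 + 0.15 = 49.85 ft²·°F·h/BTU
Q = A·ΔT/R = 1410 × (66.4 − 11.7) / 49.85 = 1547 BTU/h

1550 BTU/h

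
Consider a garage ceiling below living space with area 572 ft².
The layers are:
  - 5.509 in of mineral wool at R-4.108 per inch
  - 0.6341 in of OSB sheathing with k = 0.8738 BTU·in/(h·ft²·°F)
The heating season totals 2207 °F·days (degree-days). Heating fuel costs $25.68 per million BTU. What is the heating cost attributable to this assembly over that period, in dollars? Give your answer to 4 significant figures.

33.31 dollars

5.509 × 4.108 = 22.631
0.6341/0.8738 = 0.72568
R_total = 22.631 + 0.72568 = 23.357 ft²·°F·h/BTU
E = A × HDD × 24 / R = 572 × 2207 × 24 / 23.357 = 1297200 BTU
Cost = 1297200/10⁶ × 25.68 = $33.311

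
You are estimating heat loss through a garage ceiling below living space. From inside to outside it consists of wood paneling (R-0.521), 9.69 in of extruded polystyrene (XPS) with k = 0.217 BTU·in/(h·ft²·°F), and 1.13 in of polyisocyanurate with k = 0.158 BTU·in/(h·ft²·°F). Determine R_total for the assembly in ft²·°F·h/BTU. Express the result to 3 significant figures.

52.3 ft²·°F·h/BTU

9.69/0.217 = 44.65
1.13/0.158 = 7.152
R_total = 0.521 + 44.65 + 7.152 = 52.33 ft²·°F·h/BTU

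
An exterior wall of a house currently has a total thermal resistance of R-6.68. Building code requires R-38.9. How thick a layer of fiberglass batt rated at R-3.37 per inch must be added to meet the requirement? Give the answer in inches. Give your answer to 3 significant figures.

9.56 in

ΔR = 38.9 − 6.68 = 32.22 ft²·°F·h/BTU
L = ΔR / (R/in) = 32.22/3.37 = 9.561 in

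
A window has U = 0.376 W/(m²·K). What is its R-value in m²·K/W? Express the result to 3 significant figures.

2.66 m²·K/W

R = 1/U = 1/0.376 = 2.66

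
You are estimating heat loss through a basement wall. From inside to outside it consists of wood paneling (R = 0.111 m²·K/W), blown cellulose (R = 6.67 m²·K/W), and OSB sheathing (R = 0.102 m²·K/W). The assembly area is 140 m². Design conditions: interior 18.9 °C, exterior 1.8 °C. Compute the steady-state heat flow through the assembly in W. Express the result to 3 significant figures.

R_total = 0.111 + 6.67 + 0.102 = 6.883 m²·K/W
Q = A·ΔT/R = 140 × (18.9 − 1.8) / 6.883 = 347.8 W

348 W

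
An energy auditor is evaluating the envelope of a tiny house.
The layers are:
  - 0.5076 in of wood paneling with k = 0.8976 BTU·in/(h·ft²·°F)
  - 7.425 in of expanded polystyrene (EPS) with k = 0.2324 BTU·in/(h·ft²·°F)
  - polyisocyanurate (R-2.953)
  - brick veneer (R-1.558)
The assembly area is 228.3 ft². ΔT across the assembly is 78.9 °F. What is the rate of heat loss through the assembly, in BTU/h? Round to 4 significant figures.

0.5076/0.8976 = 0.56551
7.425/0.2324 = 31.949
R_total = 0.56551 + 31.949 + 2.953 + 1.558 = 37.026 ft²·°F·h/BTU
Q = A·ΔT/R = 228.3 × 78.9 / 37.026 = 486.5 BTU/h

486.5 BTU/h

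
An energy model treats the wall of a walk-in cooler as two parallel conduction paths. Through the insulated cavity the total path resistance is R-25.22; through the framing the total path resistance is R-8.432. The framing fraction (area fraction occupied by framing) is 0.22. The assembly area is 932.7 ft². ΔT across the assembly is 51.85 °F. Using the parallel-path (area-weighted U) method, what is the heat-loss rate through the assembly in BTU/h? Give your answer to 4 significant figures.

2757 BTU/h

U_eff = 0.78/25.22 + 0.22/8.432 = 0.030928 + 0.026091 = 0.057019
R_eff = 1/U_eff = 17.538 ft²·°F·h/BTU
Q = 932.7 × 51.85 / 17.538 = 2757.5 BTU/h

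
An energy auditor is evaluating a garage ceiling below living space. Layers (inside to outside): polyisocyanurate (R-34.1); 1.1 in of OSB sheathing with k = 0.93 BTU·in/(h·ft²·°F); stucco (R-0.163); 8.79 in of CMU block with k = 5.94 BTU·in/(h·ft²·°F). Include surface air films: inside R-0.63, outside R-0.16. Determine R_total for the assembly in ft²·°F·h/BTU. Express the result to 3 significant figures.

37.7 ft²·°F·h/BTU

1.1/0.93 = 1.183
8.79/5.94 = 1.48
R_total = 0.63 + 34.1 + 1.183 + 0.163 + 1.48 + 0.16 = 37.72 ft²·°F·h/BTU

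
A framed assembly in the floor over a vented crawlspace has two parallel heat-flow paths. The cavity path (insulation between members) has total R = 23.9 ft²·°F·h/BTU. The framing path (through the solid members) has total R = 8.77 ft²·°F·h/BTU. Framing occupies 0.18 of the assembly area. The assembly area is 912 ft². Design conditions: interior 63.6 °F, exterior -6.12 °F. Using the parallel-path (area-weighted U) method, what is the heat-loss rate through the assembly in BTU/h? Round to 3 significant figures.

U_eff = 0.82/23.9 + 0.18/8.77 = 0.03431 + 0.02052 = 0.05483
R_eff = 1/U_eff = 18.24 ft²·°F·h/BTU
Q = 912 × (63.6 − (-6.12)) / 18.24 = 3487 BTU/h

3490 BTU/h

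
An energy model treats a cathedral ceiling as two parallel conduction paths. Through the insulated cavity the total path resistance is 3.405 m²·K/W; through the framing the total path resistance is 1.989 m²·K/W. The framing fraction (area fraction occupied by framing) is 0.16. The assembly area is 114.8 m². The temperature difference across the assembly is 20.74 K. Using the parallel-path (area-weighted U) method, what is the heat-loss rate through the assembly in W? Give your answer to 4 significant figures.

U_eff = 0.84/3.405 + 0.16/1.989 = 0.2467 + 0.080442 = 0.32714
R_eff = 1/U_eff = 3.0568 m²·K/W
Q = 114.8 × 20.74 / 3.0568 = 778.9 W

778.9 W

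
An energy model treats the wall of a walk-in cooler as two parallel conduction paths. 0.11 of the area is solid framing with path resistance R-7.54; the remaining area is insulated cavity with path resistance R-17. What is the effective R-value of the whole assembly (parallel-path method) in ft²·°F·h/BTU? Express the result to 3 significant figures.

14.9 ft²·°F·h/BTU

U_eff = 0.89/17 + 0.11/7.54 = 0.05235 + 0.01459 = 0.06694
R_eff = 1/U_eff = 14.94 ft²·°F·h/BTU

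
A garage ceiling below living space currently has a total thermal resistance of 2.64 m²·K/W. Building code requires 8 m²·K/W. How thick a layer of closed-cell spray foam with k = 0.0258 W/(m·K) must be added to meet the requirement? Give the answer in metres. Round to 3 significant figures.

0.138 m

ΔR = 8 − 2.64 = 5.36 m²·K/W
L = ΔR × k = 5.36 × 0.0258 = 0.1383 m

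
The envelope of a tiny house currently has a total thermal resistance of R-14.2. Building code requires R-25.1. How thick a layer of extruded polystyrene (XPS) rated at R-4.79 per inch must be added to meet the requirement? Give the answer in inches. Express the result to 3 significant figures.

2.28 in

ΔR = 25.1 − 14.2 = 10.9 ft²·°F·h/BTU
L = ΔR / (R/in) = 10.9/4.79 = 2.276 in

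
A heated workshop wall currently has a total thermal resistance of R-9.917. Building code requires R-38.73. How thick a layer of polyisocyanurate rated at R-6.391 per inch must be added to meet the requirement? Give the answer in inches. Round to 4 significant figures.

4.508 in

ΔR = 38.73 − 9.917 = 28.813 ft²·°F·h/BTU
L = ΔR / (R/in) = 28.813/6.391 = 4.5084 in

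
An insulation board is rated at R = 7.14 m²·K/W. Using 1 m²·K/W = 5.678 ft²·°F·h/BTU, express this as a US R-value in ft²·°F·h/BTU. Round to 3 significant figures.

40.5 ft²·°F·h/BTU

R_US = 7.14 × 5.678 = 40.54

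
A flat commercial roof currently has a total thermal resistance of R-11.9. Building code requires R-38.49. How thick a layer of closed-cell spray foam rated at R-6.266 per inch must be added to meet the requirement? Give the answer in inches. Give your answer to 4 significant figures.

ΔR = 38.49 − 11.9 = 26.59 ft²·°F·h/BTU
L = ΔR / (R/in) = 26.59/6.266 = 4.2435 in

4.244 in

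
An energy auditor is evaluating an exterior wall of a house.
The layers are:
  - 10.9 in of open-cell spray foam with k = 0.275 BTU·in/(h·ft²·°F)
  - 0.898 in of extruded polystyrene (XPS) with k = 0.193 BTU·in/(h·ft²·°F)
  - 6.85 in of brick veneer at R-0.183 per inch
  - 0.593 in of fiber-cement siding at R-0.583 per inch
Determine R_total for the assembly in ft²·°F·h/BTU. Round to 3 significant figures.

10.9/0.275 = 39.64
0.898/0.193 = 4.653
6.85 × 0.183 = 1.254
0.593 × 0.583 = 0.3457
R_total = 39.64 + 4.653 + 1.254 + 0.3457 = 45.89 ft²·°F·h/BTU

45.9 ft²·°F·h/BTU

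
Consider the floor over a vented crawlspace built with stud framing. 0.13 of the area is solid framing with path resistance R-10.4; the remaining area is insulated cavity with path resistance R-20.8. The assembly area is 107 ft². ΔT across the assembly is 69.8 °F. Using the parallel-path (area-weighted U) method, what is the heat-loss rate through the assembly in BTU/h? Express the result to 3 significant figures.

U_eff = 0.87/20.8 + 0.13/10.4 = 0.04183 + 0.0125 = 0.05433
R_eff = 1/U_eff = 18.41 ft²·°F·h/BTU
Q = 107 × 69.8 / 18.41 = 405.7 BTU/h

406 BTU/h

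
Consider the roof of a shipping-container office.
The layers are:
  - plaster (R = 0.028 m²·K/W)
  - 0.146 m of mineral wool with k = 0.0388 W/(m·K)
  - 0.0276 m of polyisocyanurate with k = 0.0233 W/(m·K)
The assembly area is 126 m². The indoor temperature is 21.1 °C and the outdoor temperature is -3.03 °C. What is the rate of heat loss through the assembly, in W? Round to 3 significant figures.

611 W

0.146/0.0388 = 3.763
0.0276/0.0233 = 1.185
R_total = 0.028 + 3.763 + 1.185 = 4.975 m²·K/W
Q = A·ΔT/R = 126 × (21.1 − (-3.03)) / 4.975 = 611.1 W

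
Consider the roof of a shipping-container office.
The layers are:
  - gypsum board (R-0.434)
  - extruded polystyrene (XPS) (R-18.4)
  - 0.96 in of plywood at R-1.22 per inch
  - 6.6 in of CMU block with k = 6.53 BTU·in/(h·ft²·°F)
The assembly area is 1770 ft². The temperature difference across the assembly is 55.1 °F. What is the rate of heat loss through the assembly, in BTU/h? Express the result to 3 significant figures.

0.96 × 1.22 = 1.171
6.6/6.53 = 1.011
R_total = 0.434 + 18.4 + 1.171 + 1.011 = 21.02 ft²·°F·h/BTU
Q = A·ΔT/R = 1770 × 55.1 / 21.02 = 4641 BTU/h

4640 BTU/h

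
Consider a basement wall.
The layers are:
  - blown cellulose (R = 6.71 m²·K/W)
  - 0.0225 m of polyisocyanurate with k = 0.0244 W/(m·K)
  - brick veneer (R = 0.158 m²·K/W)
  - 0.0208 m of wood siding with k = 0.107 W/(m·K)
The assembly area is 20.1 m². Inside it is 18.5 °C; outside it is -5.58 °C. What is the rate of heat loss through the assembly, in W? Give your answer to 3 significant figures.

60.6 W

0.0225/0.0244 = 0.9221
0.0208/0.107 = 0.1944
R_total = 6.71 + 0.9221 + 0.158 + 0.1944 = 7.985 m²·K/W
Q = A·ΔT/R = 20.1 × (18.5 − (-5.58)) / 7.985 = 60.62 W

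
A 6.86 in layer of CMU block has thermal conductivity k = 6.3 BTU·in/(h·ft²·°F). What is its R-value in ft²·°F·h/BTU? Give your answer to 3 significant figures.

R = L/k = 6.86/6.3 = 1.089 ft²·°F·h/BTU

1.09 ft²·°F·h/BTU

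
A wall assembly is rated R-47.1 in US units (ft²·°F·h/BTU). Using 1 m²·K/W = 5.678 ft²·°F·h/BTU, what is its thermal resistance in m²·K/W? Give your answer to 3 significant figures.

8.30 m²·K/W

R_SI = 47.1/5.678 = 8.295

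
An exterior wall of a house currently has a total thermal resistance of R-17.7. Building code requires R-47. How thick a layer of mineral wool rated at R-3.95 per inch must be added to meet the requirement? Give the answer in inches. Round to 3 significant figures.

7.42 in

ΔR = 47 − 17.7 = 29.3 ft²·°F·h/BTU
L = ΔR / (R/in) = 29.3/3.95 = 7.418 in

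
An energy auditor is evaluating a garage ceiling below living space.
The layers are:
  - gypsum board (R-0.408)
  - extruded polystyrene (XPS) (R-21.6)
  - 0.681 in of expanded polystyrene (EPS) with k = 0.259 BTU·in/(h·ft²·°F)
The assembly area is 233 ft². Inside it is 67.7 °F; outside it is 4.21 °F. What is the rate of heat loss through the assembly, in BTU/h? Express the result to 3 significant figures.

0.681/0.259 = 2.629
R_total = 0.408 + 21.6 + 2.629 = 24.64 ft²·°F·h/BTU
Q = A·ΔT/R = 233 × (67.7 − 4.21) / 24.64 = 600.4 BTU/h

600 BTU/h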